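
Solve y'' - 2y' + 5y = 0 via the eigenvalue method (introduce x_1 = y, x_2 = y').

y(t) = C_1e^(t)cos(2t) + C_2e^(t)sin(2t)

Let x_1 = y, x_2 = y'. Then x_1' = x_2 and x_2' = -5x_1 + 2x_2.
A = [[0,1],[-5,2]]; det(A-λI) = λ^2 - 2λ + 5.
Eigenvalues λ = 1 ± 2i.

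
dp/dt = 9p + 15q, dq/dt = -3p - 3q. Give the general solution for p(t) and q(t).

p(t) = -K_1e^(3t)sin(3t) + 2K_1e^(3t)cos(3t) + 2K_2e^(3t)sin(3t) + K_2e^(3t)cos(3t), q(t) = -K_1e^(3t)cos(3t) - K_2e^(3t)sin(3t)

Coefficient matrix A = [[9, 15], [-3, -3]].
Characteristic polynomial det(A - λI) = λ^2 - 6λ + 18 = 0.
Eigenvalues λ = 3 ± 3i (complex conjugate pair).
For λ=3+3i: an eigenvector is (2,-1) - i(-1,0) = (2 + i, -1).
A real fundamental pair from Re and Im of e^((3+3i)t)v: X_1 = e^(3t)(cos(3t)·(2,-1) + sin(3t)·(-1,0)), X_2 = e^(3t)(sin(3t)·(2,-1) - cos(3t)·(-1,0)).
General solution: K_1X_1 + K_2X_2.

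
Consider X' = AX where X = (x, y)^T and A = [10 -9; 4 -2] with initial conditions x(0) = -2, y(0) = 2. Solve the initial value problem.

Coefficient matrix A = [[10, -9], [4, -2]].
Characteristic polynomial det(A - λI) = λ^2 - 8λ + 16 = 0.
Single eigenvalue λ = 4 with algebraic multiplicity 2.
Eigenvector v = (3,2); generalized eigenvector w with (A-λI)w=v is (-1,-1).
General solution: e^(4t)[c_1·v + c_2·(t·v + w)].
Applying x(0)=-2, y(0)=2 gives c_1=-4, c_2=-10.

x(t) = -30te^(4t) - 2e^(4t), y(t) = -20te^(4t) + 2e^(4t)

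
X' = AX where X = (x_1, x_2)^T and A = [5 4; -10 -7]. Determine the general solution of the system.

Coefficient matrix A = [[5, 4], [-10, -7]].
Characteristic polynomial det(A - λI) = λ^2 + 2λ + 5 = 0.
Eigenvalues λ = -1 ± 2i (complex conjugate pair).
For λ=-1+2i: an eigenvector is (1,-1) - i(1,-2) = (1 - i, -1 + 2i).
A real fundamental pair from Re and Im of e^((-1+2i)t)v: X_1 = e^(-t)(cos(2t)·(1,-1) + sin(2t)·(1,-2)), X_2 = e^(-t)(sin(2t)·(1,-1) - cos(2t)·(1,-2)).
General solution: C_1X_1 + C_2X_2.

x_1(t) = C_1e^(-t)sin(2t) + C_1e^(-t)cos(2t) + C_2e^(-t)sin(2t) - C_2e^(-t)cos(2t), x_2(t) = -2C_1e^(-t)sin(2t) - C_1e^(-t)cos(2t) - C_2e^(-t)sin(2t) + 2C_2e^(-t)cos(2t)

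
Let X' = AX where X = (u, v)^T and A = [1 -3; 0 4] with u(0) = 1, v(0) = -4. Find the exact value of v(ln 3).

A = [[1,-3],[0,4]]; eigenvalues λ = 4, 1.
Eigenvectors: (1,-1) for λ=4, (-1,0) for λ=1.
From the initial condition, c_1 = 4, c_2 = 3.
v(ln 3) = (4)(3^4)(-1) + (3)(3^1)(0) = -324.

-324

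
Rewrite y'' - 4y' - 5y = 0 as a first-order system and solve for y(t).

Let x_1 = y, x_2 = y'. Then x_1' = x_2 and x_2' = 5x_1 + 4x_2.
A = [[0,1],[5,4]]; det(A-λI) = λ^2 - 4λ - 5.
Eigenvalues λ = 5, -1 with eigenvectors (1,5), (1,-1).

y(t) = K_1e^(5t) + K_2e^(-t)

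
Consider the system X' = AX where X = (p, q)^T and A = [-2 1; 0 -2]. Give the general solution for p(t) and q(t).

Coefficient matrix A = [[-2, 1], [0, -2]].
Characteristic polynomial det(A - λI) = λ^2 + 4λ + 4 = 0.
Single eigenvalue λ = -2 with algebraic multiplicity 2.
Eigenvector v = (-1,0); generalized eigenvector w with (A-λI)w=v is (-3,-1).
General solution: e^(-2t)[C_1·v + C_2·(t·v + w)].

p(t) = -C_1e^(-2t) - C_2te^(-2t) - 3C_2e^(-2t), q(t) = -C_2e^(-2t)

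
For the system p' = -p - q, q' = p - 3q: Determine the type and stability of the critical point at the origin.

stable improper node

A = [[-1,-1],[1,-3]]; det(A-λI) = λ^2 + 4λ + 4.
repeated λ = -2 with a single eigenvector.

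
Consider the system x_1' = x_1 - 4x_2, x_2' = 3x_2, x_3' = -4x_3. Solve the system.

x_1(t) = K_1e^(t) - 2K_2e^(3t), x_2(t) = K_2e^(3t), x_3(t) = K_3e^(-4t)

Coefficient matrix A = [[1, -4, 0], [0, 3, 0], [0, 0, -4]].
det(A - λI) = 0 gives eigenvalues λ = 1, 3, -4.
For λ=1: eigenvector (1,0,0).
For λ=3: eigenvector (-2,1,0).
For λ=-4: eigenvector (0,0,1).
General solution: K_1e^(t)(1,0,0) + K_2e^(3t)(-2,1,0) + K_3e^(-4t)(0,0,1).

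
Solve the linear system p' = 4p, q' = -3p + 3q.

p(t) = -c_2e^(4t), q(t) = -c_1e^(3t) + 3c_2e^(4t)

Coefficient matrix A = [[4, 0], [-3, 3]].
Characteristic polynomial det(A - λI) = λ^2 - 7λ + 12 = 0.
Eigenvalues λ = 3, 4.
For λ=3: (A-λI) row 1 is [1, 0], so an eigenvector is (0, -1).
For λ=4: (A-λI) row 2 is [-3, -1], so an eigenvector is (-1, 3).
General solution: c_1e^(3t)(0,-1) + c_2e^(4t)(-1,3).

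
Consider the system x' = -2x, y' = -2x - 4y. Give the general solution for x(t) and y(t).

Coefficient matrix A = [[-2, 0], [-2, -4]].
Characteristic polynomial det(A - λI) = λ^2 + 6λ + 8 = 0.
Eigenvalues λ = -2, -4.
For λ=-2: (A-λI) row 2 is [-2, -2], so an eigenvector is (-1, 1).
For λ=-4: (A-λI) row 1 is [2, 0], so an eigenvector is (0, -1).
General solution: K_1e^(-2t)(-1,1) + K_2e^(-4t)(0,-1).

x(t) = -K_1e^(-2t), y(t) = K_1e^(-2t) - K_2e^(-4t)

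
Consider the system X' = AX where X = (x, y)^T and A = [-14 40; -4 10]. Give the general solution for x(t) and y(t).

x(t) = -3c_1e^(-2t)sin(4t) + c_1e^(-2t)cos(4t) + c_2e^(-2t)sin(4t) + 3c_2e^(-2t)cos(4t), y(t) = -c_1e^(-2t)sin(4t) + c_2e^(-2t)cos(4t)

Coefficient matrix A = [[-14, 40], [-4, 10]].
Characteristic polynomial det(A - λI) = λ^2 + 4λ + 20 = 0.
Eigenvalues λ = -2 ± 4i (complex conjugate pair).
For λ=-2+4i: an eigenvector is (1,0) - i(-3,-1) = (1 + 3i, 0 + i).
A real fundamental pair from Re and Im of e^((-2+4i)t)v: X_1 = e^(-2t)(cos(4t)·(1,0) + sin(4t)·(-3,-1)), X_2 = e^(-2t)(sin(4t)·(1,0) - cos(4t)·(-3,-1)).
General solution: c_1X_1 + c_2X_2.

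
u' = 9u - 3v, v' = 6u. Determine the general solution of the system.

u(t) = c_1e^(6t) - c_2e^(3t), v(t) = c_1e^(6t) - 2c_2e^(3t)

Coefficient matrix A = [[9, -3], [6, 0]].
Characteristic polynomial det(A - λI) = λ^2 - 9λ + 18 = 0.
Eigenvalues λ = 6, 3.
For λ=6: (A-λI) row 1 is [3, -3], so an eigenvector is (1, 1).
For λ=3: (A-λI) row 1 is [6, -3], so an eigenvector is (-1, -2).
General solution: c_1e^(6t)(1,1) + c_2e^(3t)(-1,-2).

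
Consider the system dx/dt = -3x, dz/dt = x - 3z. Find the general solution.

Coefficient matrix A = [[-3, 0], [1, -3]].
Characteristic polynomial det(A - λI) = λ^2 + 6λ + 9 = 0.
Single eigenvalue λ = -3 with algebraic multiplicity 2.
Eigenvector v = (0,-1); generalized eigenvector w with (A-λI)w=v is (-1,3).
General solution: e^(-3t)[c_1·v + c_2·(t·v + w)].

x(t) = -c_2e^(-3t), z(t) = -c_1e^(-3t) - c_2te^(-3t) + 3c_2e^(-3t)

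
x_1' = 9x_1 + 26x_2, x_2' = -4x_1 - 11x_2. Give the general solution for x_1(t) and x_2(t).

x_1(t) = -3K_1e^(-t)sin(2t) + 2K_1e^(-t)cos(2t) + 2K_2e^(-t)sin(2t) + 3K_2e^(-t)cos(2t), x_2(t) = K_1e^(-t)sin(2t) - K_1e^(-t)cos(2t) - K_2e^(-t)sin(2t) - K_2e^(-t)cos(2t)

Coefficient matrix A = [[9, 26], [-4, -11]].
Characteristic polynomial det(A - λI) = λ^2 + 2λ + 5 = 0.
Eigenvalues λ = -1 ± 2i (complex conjugate pair).
For λ=-1+2i: an eigenvector is (2,-1) - i(-3,1) = (2 + 3i, -1 - i).
A real fundamental pair from Re and Im of e^((-1+2i)t)v: X_1 = e^(-t)(cos(2t)·(2,-1) + sin(2t)·(-3,1)), X_2 = e^(-t)(sin(2t)·(2,-1) - cos(2t)·(-3,1)).
General solution: K_1X_1 + K_2X_2.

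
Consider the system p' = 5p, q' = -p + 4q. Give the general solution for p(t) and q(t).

p(t) = -K_2e^(5t), q(t) = K_1e^(4t) + K_2e^(5t)

Coefficient matrix A = [[5, 0], [-1, 4]].
Characteristic polynomial det(A - λI) = λ^2 - 9λ + 20 = 0.
Eigenvalues λ = 4, 5.
For λ=4: (A-λI) row 1 is [1, 0], so an eigenvector is (0, 1).
For λ=5: (A-λI) row 2 is [-1, -1], so an eigenvector is (-1, 1).
General solution: K_1e^(4t)(0,1) + K_2e^(5t)(-1,1).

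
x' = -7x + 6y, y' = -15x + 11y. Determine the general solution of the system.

Coefficient matrix A = [[-7, 6], [-15, 11]].
Characteristic polynomial det(A - λI) = λ^2 - 4λ + 13 = 0.
Eigenvalues λ = 2 ± 3i (complex conjugate pair).
For λ=2+3i: an eigenvector is (1,2) - i(1,1) = (1 - i, 2 - i).
A real fundamental pair from Re and Im of e^((2+3i)t)v: X_1 = e^(2t)(cos(3t)·(1,2) + sin(3t)·(1,1)), X_2 = e^(2t)(sin(3t)·(1,2) - cos(3t)·(1,1)).
General solution: C_1X_1 + C_2X_2.

x(t) = C_1e^(2t)sin(3t) + C_1e^(2t)cos(3t) + C_2e^(2t)sin(3t) - C_2e^(2t)cos(3t), y(t) = C_1e^(2t)sin(3t) + 2C_1e^(2t)cos(3t) + 2C_2e^(2t)sin(3t) - C_2e^(2t)cos(3t)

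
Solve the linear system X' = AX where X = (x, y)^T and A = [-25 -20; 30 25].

Coefficient matrix A = [[-25, -20], [30, 25]].
Characteristic polynomial det(A - λI) = λ^2 - 25 = 0.
Eigenvalues λ = 5, -5.
For λ=5: (A-λI) row 1 is [-30, -20], so an eigenvector is (2, -3).
For λ=-5: (A-λI) row 1 is [-20, -20], so an eigenvector is (-1, 1).
General solution: C_1e^(5t)(2,-3) + C_2e^(-5t)(-1,1).

x(t) = 2C_1e^(5t) - C_2e^(-5t), y(t) = -3C_1e^(5t) + C_2e^(-5t)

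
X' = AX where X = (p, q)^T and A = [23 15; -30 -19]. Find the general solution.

p(t) = -K_1e^(2t)sin(3t) + 2K_1e^(2t)cos(3t) + 2K_2e^(2t)sin(3t) + K_2e^(2t)cos(3t), q(t) = K_1e^(2t)sin(3t) - 3K_1e^(2t)cos(3t) - 3K_2e^(2t)sin(3t) - K_2e^(2t)cos(3t)

Coefficient matrix A = [[23, 15], [-30, -19]].
Characteristic polynomial det(A - λI) = λ^2 - 4λ + 13 = 0.
Eigenvalues λ = 2 ± 3i (complex conjugate pair).
For λ=2+3i: an eigenvector is (2,-3) - i(-1,1) = (2 + i, -3 - i).
A real fundamental pair from Re and Im of e^((2+3i)t)v: X_1 = e^(2t)(cos(3t)·(2,-3) + sin(3t)·(-1,1)), X_2 = e^(2t)(sin(3t)·(2,-3) - cos(3t)·(-1,1)).
General solution: K_1X_1 + K_2X_2.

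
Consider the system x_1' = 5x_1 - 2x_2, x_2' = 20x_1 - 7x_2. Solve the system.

x_1(t) = C_1e^(-t)cos(2t) + C_2e^(-t)sin(2t), x_2(t) = C_1e^(-t)sin(2t) + 3C_1e^(-t)cos(2t) + 3C_2e^(-t)sin(2t) - C_2e^(-t)cos(2t)

Coefficient matrix A = [[5, -2], [20, -7]].
Characteristic polynomial det(A - λI) = λ^2 + 2λ + 5 = 0.
Eigenvalues λ = -1 ± 2i (complex conjugate pair).
For λ=-1+2i: an eigenvector is (1,3) - i(0,1) = (1, 3 - i).
A real fundamental pair from Re and Im of e^((-1+2i)t)v: X_1 = e^(-t)(cos(2t)·(1,3) + sin(2t)·(0,1)), X_2 = e^(-t)(sin(2t)·(1,3) - cos(2t)·(0,1)).
General solution: C_1X_1 + C_2X_2.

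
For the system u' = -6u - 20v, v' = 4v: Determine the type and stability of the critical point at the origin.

A = [[-6,-20],[0,4]]; det(A-λI) = λ^2 + 2λ - 24.
λ = -6, 4: opposite signs.

saddle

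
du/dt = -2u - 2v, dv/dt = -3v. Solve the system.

u(t) = 2c_1e^(-3t) + c_2e^(-2t), v(t) = c_1e^(-3t)

Coefficient matrix A = [[-2, -2], [0, -3]].
Characteristic polynomial det(A - λI) = λ^2 + 5λ + 6 = 0.
Eigenvalues λ = -3, -2.
For λ=-3: (A-λI) row 1 is [1, -2], so an eigenvector is (2, 1).
For λ=-2: (A-λI) row 1 is [0, -2], so an eigenvector is (1, 0).
General solution: c_1e^(-3t)(2,1) + c_2e^(-2t)(1,0).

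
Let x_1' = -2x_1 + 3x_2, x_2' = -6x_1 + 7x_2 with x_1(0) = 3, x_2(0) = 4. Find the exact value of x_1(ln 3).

A = [[-2,3],[-6,7]]; eigenvalues λ = 4, 1.
Eigenvectors: (-1,-2) for λ=4, (1,1) for λ=1.
From the initial condition, c_1 = -1, c_2 = 2.
x_1(ln 3) = (-1)(3^4)(-1) + (2)(3^1)(1) = 87.

87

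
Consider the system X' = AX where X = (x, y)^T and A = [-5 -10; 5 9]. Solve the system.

Coefficient matrix A = [[-5, -10], [5, 9]].
Characteristic polynomial det(A - λI) = λ^2 - 4λ + 5 = 0.
Eigenvalues λ = 2 ± i (complex conjugate pair).
For λ=2+i: an eigenvector is (-1,1) - i(-3,2) = (-1 + 3i, 1 - 2i).
A real fundamental pair from Re and Im of e^((2+i)t)v: X_1 = e^(2t)(cos(t)·(-1,1) + sin(t)·(-3,2)), X_2 = e^(2t)(sin(t)·(-1,1) - cos(t)·(-3,2)).
General solution: K_1X_1 + K_2X_2.

x(t) = -3K_1e^(2t)sin(t) - K_1e^(2t)cos(t) - K_2e^(2t)sin(t) + 3K_2e^(2t)cos(t), y(t) = 2K_1e^(2t)sin(t) + K_1e^(2t)cos(t) + K_2e^(2t)sin(t) - 2K_2e^(2t)cos(t)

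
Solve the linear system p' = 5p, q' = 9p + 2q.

p(t) = -c_2e^(5t), q(t) = -c_1e^(2t) - 3c_2e^(5t)

Coefficient matrix A = [[5, 0], [9, 2]].
Characteristic polynomial det(A - λI) = λ^2 - 7λ + 10 = 0.
Eigenvalues λ = 2, 5.
For λ=2: (A-λI) row 1 is [3, 0], so an eigenvector is (0, -1).
For λ=5: (A-λI) row 2 is [9, -3], so an eigenvector is (-1, -3).
General solution: c_1e^(2t)(0,-1) + c_2e^(5t)(-1,-3).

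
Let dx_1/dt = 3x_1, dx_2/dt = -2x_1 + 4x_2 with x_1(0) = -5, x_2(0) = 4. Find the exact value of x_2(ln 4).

A = [[3,0],[-2,4]]; eigenvalues λ = 4, 3.
Eigenvectors: (0,1) for λ=4, (1,2) for λ=3.
From the initial condition, c_1 = 14, c_2 = -5.
x_2(ln 4) = (14)(4^4)(1) + (-5)(4^3)(2) = 2944.

2944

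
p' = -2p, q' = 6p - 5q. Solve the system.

p(t) = K_1e^(-2t), q(t) = 2K_1e^(-2t) + K_2e^(-5t)

Coefficient matrix A = [[-2, 0], [6, -5]].
Characteristic polynomial det(A - λI) = λ^2 + 7λ + 10 = 0.
Eigenvalues λ = -2, -5.
For λ=-2: (A-λI) row 2 is [6, -3], so an eigenvector is (1, 2).
For λ=-5: (A-λI) row 1 is [3, 0], so an eigenvector is (0, 1).
General solution: K_1e^(-2t)(1,2) + K_2e^(-5t)(0,1).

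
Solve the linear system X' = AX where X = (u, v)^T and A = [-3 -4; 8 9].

u(t) = K_1e^(5t) + K_2e^(t), v(t) = -2K_1e^(5t) - K_2e^(t)

Coefficient matrix A = [[-3, -4], [8, 9]].
Characteristic polynomial det(A - λI) = λ^2 - 6λ + 5 = 0.
Eigenvalues λ = 5, 1.
For λ=5: (A-λI) row 1 is [-8, -4], so an eigenvector is (1, -2).
For λ=1: (A-λI) row 1 is [-4, -4], so an eigenvector is (1, -1).
General solution: K_1e^(5t)(1,-2) + K_2e^(t)(1,-1).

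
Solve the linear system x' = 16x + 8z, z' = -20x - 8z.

Coefficient matrix A = [[16, 8], [-20, -8]].
Characteristic polynomial det(A - λI) = λ^2 - 8λ + 32 = 0.
Eigenvalues λ = 4 ± 4i (complex conjugate pair).
For λ=4+4i: an eigenvector is (-1,2) - i(1,-1) = (-1 - i, 2 + i).
A real fundamental pair from Re and Im of e^((4+4i)t)v: X_1 = e^(4t)(cos(4t)·(-1,2) + sin(4t)·(1,-1)), X_2 = e^(4t)(sin(4t)·(-1,2) - cos(4t)·(1,-1)).
General solution: K_1X_1 + K_2X_2.

x(t) = K_1e^(4t)sin(4t) - K_1e^(4t)cos(4t) - K_2e^(4t)sin(4t) - K_2e^(4t)cos(4t), z(t) = -K_1e^(4t)sin(4t) + 2K_1e^(4t)cos(4t) + 2K_2e^(4t)sin(4t) + K_2e^(4t)cos(4t)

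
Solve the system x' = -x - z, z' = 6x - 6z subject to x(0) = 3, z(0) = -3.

Coefficient matrix A = [[-1, -1], [6, -6]].
Characteristic polynomial det(A - λI) = λ^2 + 7λ + 12 = 0.
Eigenvalues λ = -4, -3.
For λ=-4: (A-λI) row 1 is [3, -1], so an eigenvector is (1, 3).
For λ=-3: (A-λI) row 1 is [2, -1], so an eigenvector is (-1, -2).
General solution: c_1e^(-4t)(1,3) + c_2e^(-3t)(-1,-2).
Applying x(0)=3, z(0)=-3 gives c_1=-9, c_2=-12.

x(t) = 12e^(-3t) - 9e^(-4t), z(t) = 24e^(-3t) - 27e^(-4t)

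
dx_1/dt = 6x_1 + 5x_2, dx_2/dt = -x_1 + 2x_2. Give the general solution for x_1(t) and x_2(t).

x_1(t) = -2C_1e^(4t)sin(t) - C_1e^(4t)cos(t) - C_2e^(4t)sin(t) + 2C_2e^(4t)cos(t), x_2(t) = C_1e^(4t)sin(t) - C_2e^(4t)cos(t)

Coefficient matrix A = [[6, 5], [-1, 2]].
Characteristic polynomial det(A - λI) = λ^2 - 8λ + 17 = 0.
Eigenvalues λ = 4 ± i (complex conjugate pair).
For λ=4+i: an eigenvector is (-1,0) - i(-2,1) = (-1 + 2i, 0 - i).
A real fundamental pair from Re and Im of e^((4+i)t)v: X_1 = e^(4t)(cos(t)·(-1,0) + sin(t)·(-2,1)), X_2 = e^(4t)(sin(t)·(-1,0) - cos(t)·(-2,1)).
General solution: C_1X_1 + C_2X_2.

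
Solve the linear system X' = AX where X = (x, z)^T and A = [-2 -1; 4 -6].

Coefficient matrix A = [[-2, -1], [4, -6]].
Characteristic polynomial det(A - λI) = λ^2 + 8λ + 16 = 0.
Single eigenvalue λ = -4 with algebraic multiplicity 2.
Eigenvector v = (-1,-2); generalized eigenvector w with (A-λI)w=v is (0,1).
General solution: e^(-4t)[K_1·v + K_2·(t·v + w)].

x(t) = -K_1e^(-4t) - K_2te^(-4t), z(t) = -2K_1e^(-4t) - 2K_2te^(-4t) + K_2e^(-4t)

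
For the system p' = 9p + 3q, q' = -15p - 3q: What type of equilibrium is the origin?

unstable spiral

A = [[9,3],[-15,-3]]; det(A-λI) = λ^2 - 6λ + 18.
λ = 3 ± 3i: positive real part.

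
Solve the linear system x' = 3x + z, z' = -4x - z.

Coefficient matrix A = [[3, 1], [-4, -1]].
Characteristic polynomial det(A - λI) = λ^2 - 2λ + 1 = 0.
Single eigenvalue λ = 1 with algebraic multiplicity 2.
Eigenvector v = (-1,2); generalized eigenvector w with (A-λI)w=v is (-1,1).
General solution: e^(t)[K_1·v + K_2·(t·v + w)].

x(t) = -K_1e^(t) - K_2te^(t) - K_2e^(t), z(t) = 2K_1e^(t) + 2K_2te^(t) + K_2e^(t)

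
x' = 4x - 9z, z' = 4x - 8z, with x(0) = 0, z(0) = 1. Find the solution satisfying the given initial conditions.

Coefficient matrix A = [[4, -9], [4, -8]].
Characteristic polynomial det(A - λI) = λ^2 + 4λ + 4 = 0.
Single eigenvalue λ = -2 with algebraic multiplicity 2.
Eigenvector v = (3,2); generalized eigenvector w with (A-λI)w=v is (-1,-1).
General solution: e^(-2t)[c_1·v + c_2·(t·v + w)].
Applying x(0)=0, z(0)=1 gives c_1=-1, c_2=-3.

x(t) = -9te^(-2t), z(t) = -6te^(-2t) + e^(-2t)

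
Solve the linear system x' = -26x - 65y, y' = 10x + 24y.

x(t) = -2K_1e^(-t)sin(5t) + 3K_1e^(-t)cos(5t) + 3K_2e^(-t)sin(5t) + 2K_2e^(-t)cos(5t), y(t) = K_1e^(-t)sin(5t) - K_1e^(-t)cos(5t) - K_2e^(-t)sin(5t) - K_2e^(-t)cos(5t)

Coefficient matrix A = [[-26, -65], [10, 24]].
Characteristic polynomial det(A - λI) = λ^2 + 2λ + 26 = 0.
Eigenvalues λ = -1 ± 5i (complex conjugate pair).
For λ=-1+5i: an eigenvector is (3,-1) - i(-2,1) = (3 + 2i, -1 - i).
A real fundamental pair from Re and Im of e^((-1+5i)t)v: X_1 = e^(-t)(cos(5t)·(3,-1) + sin(5t)·(-2,1)), X_2 = e^(-t)(sin(5t)·(3,-1) - cos(5t)·(-2,1)).
General solution: K_1X_1 + K_2X_2.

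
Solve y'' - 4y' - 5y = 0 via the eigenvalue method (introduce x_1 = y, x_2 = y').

Let x_1 = y, x_2 = y'. Then x_1' = x_2 and x_2' = 5x_1 + 4x_2.
A = [[0,1],[5,4]]; det(A-λI) = λ^2 - 4λ - 5.
Eigenvalues λ = -1, 5 with eigenvectors (1,-1), (1,5).

y(t) = c_1e^(-t) + c_2e^(5t)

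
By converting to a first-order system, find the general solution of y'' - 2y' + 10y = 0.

Let x_1 = y, x_2 = y'. Then x_1' = x_2 and x_2' = -10x_1 + 2x_2.
A = [[0,1],[-10,2]]; det(A-λI) = λ^2 - 2λ + 10.
Eigenvalues λ = 1 ± 3i.

y(t) = c_1e^(t)cos(3t) + c_2e^(t)sin(3t)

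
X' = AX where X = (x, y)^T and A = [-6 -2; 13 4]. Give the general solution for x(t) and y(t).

x(t) = -C_1e^(-t)sin(t) + C_1e^(-t)cos(t) + C_2e^(-t)sin(t) + C_2e^(-t)cos(t), y(t) = 3C_1e^(-t)sin(t) - 2C_1e^(-t)cos(t) - 2C_2e^(-t)sin(t) - 3C_2e^(-t)cos(t)

Coefficient matrix A = [[-6, -2], [13, 4]].
Characteristic polynomial det(A - λI) = λ^2 + 2λ + 2 = 0.
Eigenvalues λ = -1 ± i (complex conjugate pair).
For λ=-1+i: an eigenvector is (1,-2) - i(-1,3) = (1 + i, -2 - 3i).
A real fundamental pair from Re and Im of e^((-1+i)t)v: X_1 = e^(-t)(cos(t)·(1,-2) + sin(t)·(-1,3)), X_2 = e^(-t)(sin(t)·(1,-2) - cos(t)·(-1,3)).
General solution: C_1X_1 + C_2X_2.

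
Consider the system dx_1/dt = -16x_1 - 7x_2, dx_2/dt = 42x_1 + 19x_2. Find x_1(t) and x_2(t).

x_1(t) = -c_1e^(-2t) - c_2e^(5t), x_2(t) = 2c_1e^(-2t) + 3c_2e^(5t)

Coefficient matrix A = [[-16, -7], [42, 19]].
Characteristic polynomial det(A - λI) = λ^2 - 3λ - 10 = 0.
Eigenvalues λ = -2, 5.
For λ=-2: (A-λI) row 1 is [-14, -7], so an eigenvector is (-1, 2).
For λ=5: (A-λI) row 1 is [-21, -7], so an eigenvector is (-1, 3).
General solution: c_1e^(-2t)(-1,2) + c_2e^(5t)(-1,3).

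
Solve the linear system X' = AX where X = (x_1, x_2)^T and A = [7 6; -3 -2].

Coefficient matrix A = [[7, 6], [-3, -2]].
Characteristic polynomial det(A - λI) = λ^2 - 5λ + 4 = 0.
Eigenvalues λ = 4, 1.
For λ=4: (A-λI) row 1 is [3, 6], so an eigenvector is (2, -1).
For λ=1: (A-λI) row 1 is [6, 6], so an eigenvector is (-1, 1).
General solution: c_1e^(4t)(2,-1) + c_2e^(t)(-1,1).

x_1(t) = 2c_1e^(4t) - c_2e^(t), x_2(t) = -c_1e^(4t) + c_2e^(t)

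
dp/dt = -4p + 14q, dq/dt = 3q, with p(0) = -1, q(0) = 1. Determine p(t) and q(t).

p(t) = 2e^(3t) - 3e^(-4t), q(t) = e^(3t)

Coefficient matrix A = [[-4, 14], [0, 3]].
Characteristic polynomial det(A - λI) = λ^2 + λ - 12 = 0.
Eigenvalues λ = 3, -4.
For λ=3: (A-λI) row 1 is [-7, 14], so an eigenvector is (2, 1).
For λ=-4: (A-λI) row 1 is [0, 14], so an eigenvector is (1, 0).
General solution: K_1e^(3t)(2,1) + K_2e^(-4t)(1,0).
Applying p(0)=-1, q(0)=1 gives K_1=1, K_2=-3.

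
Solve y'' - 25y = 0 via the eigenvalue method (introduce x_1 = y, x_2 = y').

y(t) = c_1e^(-5t) + c_2e^(5t)

Let x_1 = y, x_2 = y'. Then x_1' = x_2 and x_2' = 25x_1.
A = [[0,1],[25,0]]; det(A-λI) = λ^2 - 25.
Eigenvalues λ = -5, 5 with eigenvectors (1,-5), (1,5).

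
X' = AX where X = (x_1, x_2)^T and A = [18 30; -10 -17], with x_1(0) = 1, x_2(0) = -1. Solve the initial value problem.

Coefficient matrix A = [[18, 30], [-10, -17]].
Characteristic polynomial det(A - λI) = λ^2 - λ - 6 = 0.
Eigenvalues λ = -2, 3.
For λ=-2: (A-λI) row 1 is [20, 30], so an eigenvector is (3, -2).
For λ=3: (A-λI) row 1 is [15, 30], so an eigenvector is (-2, 1).
General solution: C_1e^(-2t)(3,-2) + C_2e^(3t)(-2,1).
Applying x_1(0)=1, x_2(0)=-1 gives C_1=1, C_2=1.

x_1(t) = -2e^(3t) + 3e^(-2t), x_2(t) = e^(3t) - 2e^(-2t)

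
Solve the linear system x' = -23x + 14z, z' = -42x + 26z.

x(t) = -2C_1e^(-2t) + C_2e^(5t), z(t) = -3C_1e^(-2t) + 2C_2e^(5t)

Coefficient matrix A = [[-23, 14], [-42, 26]].
Characteristic polynomial det(A - λI) = λ^2 - 3λ - 10 = 0.
Eigenvalues λ = -2, 5.
For λ=-2: (A-λI) row 1 is [-21, 14], so an eigenvector is (-2, -3).
For λ=5: (A-λI) row 1 is [-28, 14], so an eigenvector is (1, 2).
General solution: C_1e^(-2t)(-2,-3) + C_2e^(5t)(1,2).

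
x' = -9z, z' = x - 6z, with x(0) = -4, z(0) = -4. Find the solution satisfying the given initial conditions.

Coefficient matrix A = [[0, -9], [1, -6]].
Characteristic polynomial det(A - λI) = λ^2 + 6λ + 9 = 0.
Single eigenvalue λ = -3 with algebraic multiplicity 2.
Eigenvector v = (3,1); generalized eigenvector w with (A-λI)w=v is (-2,-1).
General solution: e^(-3t)[C_1·v + C_2·(t·v + w)].
Applying x(0)=-4, z(0)=-4 gives C_1=4, C_2=8.

x(t) = 24te^(-3t) - 4e^(-3t), z(t) = 8te^(-3t) - 4e^(-3t)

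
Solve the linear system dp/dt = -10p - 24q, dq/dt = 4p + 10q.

p(t) = -3c_1e^(-2t) + 2c_2e^(2t), q(t) = c_1e^(-2t) - c_2e^(2t)

Coefficient matrix A = [[-10, -24], [4, 10]].
Characteristic polynomial det(A - λI) = λ^2 - 4 = 0.
Eigenvalues λ = -2, 2.
For λ=-2: (A-λI) row 1 is [-8, -24], so an eigenvector is (-3, 1).
For λ=2: (A-λI) row 1 is [-12, -24], so an eigenvector is (2, -1).
General solution: c_1e^(-2t)(-3,1) + c_2e^(2t)(2,-1).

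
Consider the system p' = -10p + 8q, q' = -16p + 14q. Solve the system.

Coefficient matrix A = [[-10, 8], [-16, 14]].
Characteristic polynomial det(A - λI) = λ^2 - 4λ - 12 = 0.
Eigenvalues λ = 6, -2.
For λ=6: (A-λI) row 1 is [-16, 8], so an eigenvector is (1, 2).
For λ=-2: (A-λI) row 1 is [-8, 8], so an eigenvector is (-1, -1).
General solution: K_1e^(6t)(1,2) + K_2e^(-2t)(-1,-1).

p(t) = K_1e^(6t) - K_2e^(-2t), q(t) = 2K_1e^(6t) - K_2e^(-2t)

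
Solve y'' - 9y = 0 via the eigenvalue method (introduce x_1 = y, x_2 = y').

y(t) = c_1e^(-3t) + c_2e^(3t)

Let x_1 = y, x_2 = y'. Then x_1' = x_2 and x_2' = 9x_1.
A = [[0,1],[9,0]]; det(A-λI) = λ^2 - 9.
Eigenvalues λ = -3, 3 with eigenvectors (1,-3), (1,3).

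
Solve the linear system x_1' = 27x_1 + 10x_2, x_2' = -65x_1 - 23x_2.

x_1(t) = c_1e^(2t)sin(5t) + c_1e^(2t)cos(5t) + c_2e^(2t)sin(5t) - c_2e^(2t)cos(5t), x_2(t) = -3c_1e^(2t)sin(5t) - 2c_1e^(2t)cos(5t) - 2c_2e^(2t)sin(5t) + 3c_2e^(2t)cos(5t)

Coefficient matrix A = [[27, 10], [-65, -23]].
Characteristic polynomial det(A - λI) = λ^2 - 4λ + 29 = 0.
Eigenvalues λ = 2 ± 5i (complex conjugate pair).
For λ=2+5i: an eigenvector is (1,-2) - i(1,-3) = (1 - i, -2 + 3i).
A real fundamental pair from Re and Im of e^((2+5i)t)v: X_1 = e^(2t)(cos(5t)·(1,-2) + sin(5t)·(1,-3)), X_2 = e^(2t)(sin(5t)·(1,-2) - cos(5t)·(1,-3)).
General solution: c_1X_1 + c_2X_2.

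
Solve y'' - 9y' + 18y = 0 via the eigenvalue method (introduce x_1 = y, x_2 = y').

Let x_1 = y, x_2 = y'. Then x_1' = x_2 and x_2' = -18x_1 + 9x_2.
A = [[0,1],[-18,9]]; det(A-λI) = λ^2 - 9λ + 18.
Eigenvalues λ = 3, 6 with eigenvectors (1,3), (1,6).

y(t) = K_1e^(3t) + K_2e^(6t)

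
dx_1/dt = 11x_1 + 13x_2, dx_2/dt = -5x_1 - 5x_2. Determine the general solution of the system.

Coefficient matrix A = [[11, 13], [-5, -5]].
Characteristic polynomial det(A - λI) = λ^2 - 6λ + 10 = 0.
Eigenvalues λ = 3 ± i (complex conjugate pair).
For λ=3+i: an eigenvector is (-3,2) - i(2,-1) = (-3 - 2i, 2 + i).
A real fundamental pair from Re and Im of e^((3+i)t)v: X_1 = e^(3t)(cos(t)·(-3,2) + sin(t)·(2,-1)), X_2 = e^(3t)(sin(t)·(-3,2) - cos(t)·(2,-1)).
General solution: c_1X_1 + c_2X_2.

x_1(t) = 2c_1e^(3t)sin(t) - 3c_1e^(3t)cos(t) - 3c_2e^(3t)sin(t) - 2c_2e^(3t)cos(t), x_2(t) = -c_1e^(3t)sin(t) + 2c_1e^(3t)cos(t) + 2c_2e^(3t)sin(t) + c_2e^(3t)cos(t)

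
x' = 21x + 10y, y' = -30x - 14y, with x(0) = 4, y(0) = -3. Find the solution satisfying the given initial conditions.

Coefficient matrix A = [[21, 10], [-30, -14]].
Characteristic polynomial det(A - λI) = λ^2 - 7λ + 6 = 0.
Eigenvalues λ = 6, 1.
For λ=6: (A-λI) row 1 is [15, 10], so an eigenvector is (2, -3).
For λ=1: (A-λI) row 1 is [20, 10], so an eigenvector is (1, -2).
General solution: c_1e^(6t)(2,-3) + c_2e^(t)(1,-2).
Applying x(0)=4, y(0)=-3 gives c_1=5, c_2=-6.

x(t) = 10e^(6t) - 6e^(t), y(t) = -15e^(6t) + 12e^(t)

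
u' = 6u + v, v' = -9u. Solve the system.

u(t) = C_1e^(3t) + C_2te^(3t), v(t) = -3C_1e^(3t) - 3C_2te^(3t) + C_2e^(3t)

Coefficient matrix A = [[6, 1], [-9, 0]].
Characteristic polynomial det(A - λI) = λ^2 - 6λ + 9 = 0.
Single eigenvalue λ = 3 with algebraic multiplicity 2.
Eigenvector v = (1,-3); generalized eigenvector w with (A-λI)w=v is (0,1).
General solution: e^(3t)[C_1·v + C_2·(t·v + w)].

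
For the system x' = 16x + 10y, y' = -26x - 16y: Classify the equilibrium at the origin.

center

A = [[16,10],[-26,-16]]; det(A-λI) = λ^2 + 4.
λ = 0 ± 2i: zero real part.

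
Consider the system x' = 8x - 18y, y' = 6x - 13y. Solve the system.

Coefficient matrix A = [[8, -18], [6, -13]].
Characteristic polynomial det(A - λI) = λ^2 + 5λ + 4 = 0.
Eigenvalues λ = -1, -4.
For λ=-1: (A-λI) row 1 is [9, -18], so an eigenvector is (-2, -1).
For λ=-4: (A-λI) row 1 is [12, -18], so an eigenvector is (-3, -2).
General solution: C_1e^(-t)(-2,-1) + C_2e^(-4t)(-3,-2).

x(t) = -2C_1e^(-t) - 3C_2e^(-4t), y(t) = -C_1e^(-t) - 2C_2e^(-4t)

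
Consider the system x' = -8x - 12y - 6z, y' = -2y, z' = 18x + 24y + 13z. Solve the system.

Coefficient matrix A = [[-8, -12, -6], [0, -2, 0], [18, 24, 13]].
det(A - λI) = 0 gives eigenvalues λ = 4, -2, 1.
For λ=4: eigenvector (1,0,-2).
For λ=-2: eigenvector (2,1,-4).
For λ=1: eigenvector (2,0,-3).
General solution: C_1e^(4t)(1,0,-2) + C_2e^(-2t)(2,1,-4) + C_3e^(t)(2,0,-3).

x(t) = C_1e^(4t) + 2C_2e^(-2t) + 2C_3e^(t), y(t) = C_2e^(-2t), z(t) = -2C_1e^(4t) - 4C_2e^(-2t) - 3C_3e^(t)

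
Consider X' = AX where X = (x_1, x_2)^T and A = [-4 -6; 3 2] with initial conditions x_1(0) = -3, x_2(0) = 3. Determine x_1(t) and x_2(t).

x_1(t) = -3e^(-t)sin(3t) - 3e^(-t)cos(3t), x_2(t) = 3e^(-t)cos(3t)

Coefficient matrix A = [[-4, -6], [3, 2]].
Characteristic polynomial det(A - λI) = λ^2 + 2λ + 10 = 0.
Eigenvalues λ = -1 ± 3i (complex conjugate pair).
For λ=-1+3i: an eigenvector is (-1,1) - i(-1,0) = (-1 + i, 1).
A real fundamental pair from Re and Im of e^((-1+3i)t)v: X_1 = e^(-t)(cos(3t)·(-1,1) + sin(3t)·(-1,0)), X_2 = e^(-t)(sin(3t)·(-1,1) - cos(3t)·(-1,0)).
General solution: c_1X_1 + c_2X_2.
Applying x_1(0)=-3, x_2(0)=3 gives c_1=3, c_2=0.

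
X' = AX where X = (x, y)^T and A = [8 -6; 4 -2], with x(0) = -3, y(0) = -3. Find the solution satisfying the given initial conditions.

x(t) = -3e^(2t), y(t) = -3e^(2t)

Coefficient matrix A = [[8, -6], [4, -2]].
Characteristic polynomial det(A - λI) = λ^2 - 6λ + 8 = 0.
Eigenvalues λ = 4, 2.
For λ=4: (A-λI) row 1 is [4, -6], so an eigenvector is (3, 2).
For λ=2: (A-λI) row 1 is [6, -6], so an eigenvector is (1, 1).
General solution: C_1e^(4t)(3,2) + C_2e^(2t)(1,1).
Applying x(0)=-3, y(0)=-3 gives C_1=0, C_2=-3.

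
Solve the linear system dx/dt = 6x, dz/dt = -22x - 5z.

Coefficient matrix A = [[6, 0], [-22, -5]].
Characteristic polynomial det(A - λI) = λ^2 - λ - 30 = 0.
Eigenvalues λ = 6, -5.
For λ=6: (A-λI) row 2 is [-22, -11], so an eigenvector is (-1, 2).
For λ=-5: (A-λI) row 1 is [11, 0], so an eigenvector is (0, -1).
General solution: C_1e^(6t)(-1,2) + C_2e^(-5t)(0,-1).

x(t) = -C_1e^(6t), z(t) = 2C_1e^(6t) - C_2e^(-5t)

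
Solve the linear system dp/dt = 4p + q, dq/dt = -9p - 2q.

Coefficient matrix A = [[4, 1], [-9, -2]].
Characteristic polynomial det(A - λI) = λ^2 - 2λ + 1 = 0.
Single eigenvalue λ = 1 with algebraic multiplicity 2.
Eigenvector v = (-1,3); generalized eigenvector w with (A-λI)w=v is (0,-1).
General solution: e^(t)[K_1·v + K_2·(t·v + w)].

p(t) = -K_1e^(t) - K_2te^(t), q(t) = 3K_1e^(t) + 3K_2te^(t) - K_2e^(t)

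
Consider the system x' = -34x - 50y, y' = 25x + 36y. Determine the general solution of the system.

Coefficient matrix A = [[-34, -50], [25, 36]].
Characteristic polynomial det(A - λI) = λ^2 - 2λ + 26 = 0.
Eigenvalues λ = 1 ± 5i (complex conjugate pair).
For λ=1+5i: an eigenvector is (1,-1) - i(3,-2) = (1 - 3i, -1 + 2i).
A real fundamental pair from Re and Im of e^((1+5i)t)v: X_1 = e^(t)(cos(5t)·(1,-1) + sin(5t)·(3,-2)), X_2 = e^(t)(sin(5t)·(1,-1) - cos(5t)·(3,-2)).
General solution: c_1X_1 + c_2X_2.

x(t) = 3c_1e^(t)sin(5t) + c_1e^(t)cos(5t) + c_2e^(t)sin(5t) - 3c_2e^(t)cos(5t), y(t) = -2c_1e^(t)sin(5t) - c_1e^(t)cos(5t) - c_2e^(t)sin(5t) + 2c_2e^(t)cos(5t)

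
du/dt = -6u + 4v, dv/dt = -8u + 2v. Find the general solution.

Coefficient matrix A = [[-6, 4], [-8, 2]].
Characteristic polynomial det(A - λI) = λ^2 + 4λ + 20 = 0.
Eigenvalues λ = -2 ± 4i (complex conjugate pair).
For λ=-2+4i: an eigenvector is (1,1) - i(0,-1) = (1, 1 + i).
A real fundamental pair from Re and Im of e^((-2+4i)t)v: X_1 = e^(-2t)(cos(4t)·(1,1) + sin(4t)·(0,-1)), X_2 = e^(-2t)(sin(4t)·(1,1) - cos(4t)·(0,-1)).
General solution: c_1X_1 + c_2X_2.

u(t) = c_1e^(-2t)cos(4t) + c_2e^(-2t)sin(4t), v(t) = -c_1e^(-2t)sin(4t) + c_1e^(-2t)cos(4t) + c_2e^(-2t)sin(4t) + c_2e^(-2t)cos(4t)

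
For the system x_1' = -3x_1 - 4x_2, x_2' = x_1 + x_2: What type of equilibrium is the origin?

stable improper node

A = [[-3,-4],[1,1]]; det(A-λI) = λ^2 + 2λ + 1.
repeated λ = -1 with a single eigenvector.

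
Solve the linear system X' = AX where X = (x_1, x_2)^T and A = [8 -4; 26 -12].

Coefficient matrix A = [[8, -4], [26, -12]].
Characteristic polynomial det(A - λI) = λ^2 + 4λ + 8 = 0.
Eigenvalues λ = -2 ± 2i (complex conjugate pair).
For λ=-2+2i: an eigenvector is (1,2) - i(1,3) = (1 - i, 2 - 3i).
A real fundamental pair from Re and Im of e^((-2+2i)t)v: X_1 = e^(-2t)(cos(2t)·(1,2) + sin(2t)·(1,3)), X_2 = e^(-2t)(sin(2t)·(1,2) - cos(2t)·(1,3)).
General solution: K_1X_1 + K_2X_2.

x_1(t) = K_1e^(-2t)sin(2t) + K_1e^(-2t)cos(2t) + K_2e^(-2t)sin(2t) - K_2e^(-2t)cos(2t), x_2(t) = 3K_1e^(-2t)sin(2t) + 2K_1e^(-2t)cos(2t) + 2K_2e^(-2t)sin(2t) - 3K_2e^(-2t)cos(2t)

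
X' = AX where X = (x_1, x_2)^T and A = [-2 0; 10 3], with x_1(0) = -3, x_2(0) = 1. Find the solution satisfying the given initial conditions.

Coefficient matrix A = [[-2, 0], [10, 3]].
Characteristic polynomial det(A - λI) = λ^2 - λ - 6 = 0.
Eigenvalues λ = -2, 3.
For λ=-2: (A-λI) row 2 is [10, 5], so an eigenvector is (-1, 2).
For λ=3: (A-λI) row 1 is [-5, 0], so an eigenvector is (0, 1).
General solution: K_1e^(-2t)(-1,2) + K_2e^(3t)(0,1).
Applying x_1(0)=-3, x_2(0)=1 gives K_1=3, K_2=-5.

x_1(t) = -3e^(-2t), x_2(t) = -5e^(3t) + 6e^(-2t)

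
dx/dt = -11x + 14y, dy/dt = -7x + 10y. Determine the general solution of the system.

Coefficient matrix A = [[-11, 14], [-7, 10]].
Characteristic polynomial det(A - λI) = λ^2 + λ - 12 = 0.
Eigenvalues λ = -4, 3.
For λ=-4: (A-λI) row 1 is [-7, 14], so an eigenvector is (2, 1).
For λ=3: (A-λI) row 1 is [-14, 14], so an eigenvector is (1, 1).
General solution: C_1e^(-4t)(2,1) + C_2e^(3t)(1,1).

x(t) = 2C_1e^(-4t) + C_2e^(3t), y(t) = C_1e^(-4t) + C_2e^(3t)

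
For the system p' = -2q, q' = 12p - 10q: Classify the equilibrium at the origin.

stable node

A = [[0,-2],[12,-10]]; det(A-λI) = λ^2 + 10λ + 24.
λ = -4, -6: both negative.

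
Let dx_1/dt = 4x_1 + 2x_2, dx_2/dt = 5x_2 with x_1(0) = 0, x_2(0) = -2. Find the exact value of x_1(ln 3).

-648

A = [[4,2],[0,5]]; eigenvalues λ = 4, 5.
Eigenvectors: (1,0) for λ=4, (-2,-1) for λ=5.
From the initial condition, c_1 = 4, c_2 = 2.
x_1(ln 3) = (4)(3^4)(1) + (2)(3^5)(-2) = -648.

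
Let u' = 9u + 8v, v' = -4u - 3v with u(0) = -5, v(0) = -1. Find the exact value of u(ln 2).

-370

A = [[9,8],[-4,-3]]; eigenvalues λ = 1, 5.
Eigenvectors: (1,-1) for λ=1, (2,-1) for λ=5.
From the initial condition, c_1 = 7, c_2 = -6.
u(ln 2) = (7)(2^1)(1) + (-6)(2^5)(2) = -370.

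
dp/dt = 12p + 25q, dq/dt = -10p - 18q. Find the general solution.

p(t) = -C_1e^(-3t)sin(5t) - 2C_1e^(-3t)cos(5t) - 2C_2e^(-3t)sin(5t) + C_2e^(-3t)cos(5t), q(t) = C_1e^(-3t)sin(5t) + C_1e^(-3t)cos(5t) + C_2e^(-3t)sin(5t) - C_2e^(-3t)cos(5t)

Coefficient matrix A = [[12, 25], [-10, -18]].
Characteristic polynomial det(A - λI) = λ^2 + 6λ + 34 = 0.
Eigenvalues λ = -3 ± 5i (complex conjugate pair).
For λ=-3+5i: an eigenvector is (-2,1) - i(-1,1) = (-2 + i, 1 - i).
A real fundamental pair from Re and Im of e^((-3+5i)t)v: X_1 = e^(-3t)(cos(5t)·(-2,1) + sin(5t)·(-1,1)), X_2 = e^(-3t)(sin(5t)·(-2,1) - cos(5t)·(-1,1)).
General solution: C_1X_1 + C_2X_2.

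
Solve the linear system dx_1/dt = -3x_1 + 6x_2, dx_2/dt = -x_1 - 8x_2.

Coefficient matrix A = [[-3, 6], [-1, -8]].
Characteristic polynomial det(A - λI) = λ^2 + 11λ + 30 = 0.
Eigenvalues λ = -6, -5.
For λ=-6: (A-λI) row 1 is [3, 6], so an eigenvector is (-2, 1).
For λ=-5: (A-λI) row 1 is [2, 6], so an eigenvector is (-3, 1).
General solution: c_1e^(-6t)(-2,1) + c_2e^(-5t)(-3,1).

x_1(t) = -2c_1e^(-6t) - 3c_2e^(-5t), x_2(t) = c_1e^(-6t) + c_2e^(-5t)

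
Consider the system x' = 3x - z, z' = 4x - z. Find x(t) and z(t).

x(t) = -C_1e^(t) - C_2te^(t), z(t) = -2C_1e^(t) - 2C_2te^(t) + C_2e^(t)

Coefficient matrix A = [[3, -1], [4, -1]].
Characteristic polynomial det(A - λI) = λ^2 - 2λ + 1 = 0.
Single eigenvalue λ = 1 with algebraic multiplicity 2.
Eigenvector v = (-1,-2); generalized eigenvector w with (A-λI)w=v is (0,1).
General solution: e^(t)[C_1·v + C_2·(t·v + w)].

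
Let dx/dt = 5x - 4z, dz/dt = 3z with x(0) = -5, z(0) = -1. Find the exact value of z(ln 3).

A = [[5,-4],[0,3]]; eigenvalues λ = 3, 5.
Eigenvectors: (2,1) for λ=3, (-1,0) for λ=5.
From the initial condition, c_1 = -1, c_2 = 3.
z(ln 3) = (-1)(3^3)(1) + (3)(3^5)(0) = -27.

-27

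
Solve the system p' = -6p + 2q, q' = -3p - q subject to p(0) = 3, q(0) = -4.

p(t) = -14e^(-3t) + 17e^(-4t), q(t) = -21e^(-3t) + 17e^(-4t)

Coefficient matrix A = [[-6, 2], [-3, -1]].
Characteristic polynomial det(A - λI) = λ^2 + 7λ + 12 = 0.
Eigenvalues λ = -4, -3.
For λ=-4: (A-λI) row 1 is [-2, 2], so an eigenvector is (-1, -1).
For λ=-3: (A-λI) row 1 is [-3, 2], so an eigenvector is (-2, -3).
General solution: K_1e^(-4t)(-1,-1) + K_2e^(-3t)(-2,-3).
Applying p(0)=3, q(0)=-4 gives K_1=-17, K_2=7.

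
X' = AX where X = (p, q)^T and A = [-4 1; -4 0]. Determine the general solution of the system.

Coefficient matrix A = [[-4, 1], [-4, 0]].
Characteristic polynomial det(A - λI) = λ^2 + 4λ + 4 = 0.
Single eigenvalue λ = -2 with algebraic multiplicity 2.
Eigenvector v = (1,2); generalized eigenvector w with (A-λI)w=v is (-2,-3).
General solution: e^(-2t)[c_1·v + c_2·(t·v + w)].

p(t) = c_1e^(-2t) + c_2te^(-2t) - 2c_2e^(-2t), q(t) = 2c_1e^(-2t) + 2c_2te^(-2t) - 3c_2e^(-2t)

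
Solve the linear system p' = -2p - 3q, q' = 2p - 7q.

Coefficient matrix A = [[-2, -3], [2, -7]].
Characteristic polynomial det(A - λI) = λ^2 + 9λ + 20 = 0.
Eigenvalues λ = -5, -4.
For λ=-5: (A-λI) row 1 is [3, -3], so an eigenvector is (1, 1).
For λ=-4: (A-λI) row 1 is [2, -3], so an eigenvector is (-3, -2).
General solution: C_1e^(-5t)(1,1) + C_2e^(-4t)(-3,-2).

p(t) = C_1e^(-5t) - 3C_2e^(-4t), q(t) = C_1e^(-5t) - 2C_2e^(-4t)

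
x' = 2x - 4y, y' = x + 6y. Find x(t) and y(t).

Coefficient matrix A = [[2, -4], [1, 6]].
Characteristic polynomial det(A - λI) = λ^2 - 8λ + 16 = 0.
Single eigenvalue λ = 4 with algebraic multiplicity 2.
Eigenvector v = (-2,1); generalized eigenvector w with (A-λI)w=v is (-1,1).
General solution: e^(4t)[C_1·v + C_2·(t·v + w)].

x(t) = -2C_1e^(4t) - 2C_2te^(4t) - C_2e^(4t), y(t) = C_1e^(4t) + C_2te^(4t) + C_2e^(4t)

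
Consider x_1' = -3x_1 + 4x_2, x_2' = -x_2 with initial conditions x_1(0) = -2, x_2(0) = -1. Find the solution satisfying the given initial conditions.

x_1(t) = -2e^(-t), x_2(t) = -e^(-t)

Coefficient matrix A = [[-3, 4], [0, -1]].
Characteristic polynomial det(A - λI) = λ^2 + 4λ + 3 = 0.
Eigenvalues λ = -1, -3.
For λ=-1: (A-λI) row 1 is [-2, 4], so an eigenvector is (2, 1).
For λ=-3: (A-λI) row 1 is [0, 4], so an eigenvector is (1, 0).
General solution: K_1e^(-t)(2,1) + K_2e^(-3t)(1,0).
Applying x_1(0)=-2, x_2(0)=-1 gives K_1=-1, K_2=0.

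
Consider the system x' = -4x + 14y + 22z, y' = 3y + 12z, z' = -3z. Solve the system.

Coefficient matrix A = [[-4, 14, 22], [0, 3, 12], [0, 0, -3]].
det(A - λI) = 0 gives eigenvalues λ = -4, 3, -3.
For λ=-4: eigenvector (1,0,0).
For λ=3: eigenvector (2,1,0).
For λ=-3: eigenvector (-6,-2,1).
General solution: c_1e^(-4t)(1,0,0) + c_2e^(3t)(2,1,0) + c_3e^(-3t)(-6,-2,1).

x(t) = c_1e^(-4t) + 2c_2e^(3t) - 6c_3e^(-3t), y(t) = c_2e^(3t) - 2c_3e^(-3t), z(t) = c_3e^(-3t)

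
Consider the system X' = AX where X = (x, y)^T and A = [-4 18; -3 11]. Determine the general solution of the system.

Coefficient matrix A = [[-4, 18], [-3, 11]].
Characteristic polynomial det(A - λI) = λ^2 - 7λ + 10 = 0.
Eigenvalues λ = 2, 5.
For λ=2: (A-λI) row 1 is [-6, 18], so an eigenvector is (-3, -1).
For λ=5: (A-λI) row 1 is [-9, 18], so an eigenvector is (2, 1).
General solution: K_1e^(2t)(-3,-1) + K_2e^(5t)(2,1).

x(t) = -3K_1e^(2t) + 2K_2e^(5t), y(t) = -K_1e^(2t) + K_2e^(5t)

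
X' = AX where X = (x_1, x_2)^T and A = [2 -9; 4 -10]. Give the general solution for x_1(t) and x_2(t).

Coefficient matrix A = [[2, -9], [4, -10]].
Characteristic polynomial det(A - λI) = λ^2 + 8λ + 16 = 0.
Single eigenvalue λ = -4 with algebraic multiplicity 2.
Eigenvector v = (-3,-2); generalized eigenvector w with (A-λI)w=v is (1,1).
General solution: e^(-4t)[K_1·v + K_2·(t·v + w)].

x_1(t) = -3K_1e^(-4t) - 3K_2te^(-4t) + K_2e^(-4t), x_2(t) = -2K_1e^(-4t) - 2K_2te^(-4t) + K_2e^(-4t)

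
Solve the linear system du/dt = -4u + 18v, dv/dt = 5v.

u(t) = 2C_1e^(5t) + C_2e^(-4t), v(t) = C_1e^(5t)

Coefficient matrix A = [[-4, 18], [0, 5]].
Characteristic polynomial det(A - λI) = λ^2 - λ - 20 = 0.
Eigenvalues λ = 5, -4.
For λ=5: (A-λI) row 1 is [-9, 18], so an eigenvector is (2, 1).
For λ=-4: (A-λI) row 1 is [0, 18], so an eigenvector is (1, 0).
General solution: C_1e^(5t)(2,1) + C_2e^(-4t)(1,0).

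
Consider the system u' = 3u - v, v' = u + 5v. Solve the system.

u(t) = -C_1e^(4t) - C_2te^(4t) + 3C_2e^(4t), v(t) = C_1e^(4t) + C_2te^(4t) - 2C_2e^(4t)

Coefficient matrix A = [[3, -1], [1, 5]].
Characteristic polynomial det(A - λI) = λ^2 - 8λ + 16 = 0.
Single eigenvalue λ = 4 with algebraic multiplicity 2.
Eigenvector v = (-1,1); generalized eigenvector w with (A-λI)w=v is (3,-2).
General solution: e^(4t)[C_1·v + C_2·(t·v + w)].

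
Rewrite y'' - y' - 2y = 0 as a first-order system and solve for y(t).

Let x_1 = y, x_2 = y'. Then x_1' = x_2 and x_2' = 2x_1 + x_2.
A = [[0,1],[2,1]]; det(A-λI) = λ^2 - λ - 2.
Eigenvalues λ = -1, 2 with eigenvectors (1,-1), (1,2).

y(t) = K_1e^(-t) + K_2e^(2t)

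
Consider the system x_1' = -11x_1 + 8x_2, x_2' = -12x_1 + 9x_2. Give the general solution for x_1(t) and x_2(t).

x_1(t) = K_1e^(-3t) + 2K_2e^(t), x_2(t) = K_1e^(-3t) + 3K_2e^(t)

Coefficient matrix A = [[-11, 8], [-12, 9]].
Characteristic polynomial det(A - λI) = λ^2 + 2λ - 3 = 0.
Eigenvalues λ = -3, 1.
For λ=-3: (A-λI) row 1 is [-8, 8], so an eigenvector is (1, 1).
For λ=1: (A-λI) row 1 is [-12, 8], so an eigenvector is (2, 3).
General solution: K_1e^(-3t)(1,1) + K_2e^(t)(2,3).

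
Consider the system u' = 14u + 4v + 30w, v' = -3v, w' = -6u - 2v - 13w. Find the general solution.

Coefficient matrix A = [[14, 4, 30], [0, -3, 0], [-6, -2, -13]].
det(A - λI) = 0 gives eigenvalues λ = -1, -3, 2.
For λ=-1: eigenvector (-2,0,1).
For λ=-3: eigenvector (-2,1,1).
For λ=2: eigenvector (5,0,-2).
General solution: c_1e^(-t)(-2,0,1) + c_2e^(-3t)(-2,1,1) + c_3e^(2t)(5,0,-2).

u(t) = -2c_1e^(-t) - 2c_2e^(-3t) + 5c_3e^(2t), v(t) = c_2e^(-3t), w(t) = c_1e^(-t) + c_2e^(-3t) - 2c_3e^(2t)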